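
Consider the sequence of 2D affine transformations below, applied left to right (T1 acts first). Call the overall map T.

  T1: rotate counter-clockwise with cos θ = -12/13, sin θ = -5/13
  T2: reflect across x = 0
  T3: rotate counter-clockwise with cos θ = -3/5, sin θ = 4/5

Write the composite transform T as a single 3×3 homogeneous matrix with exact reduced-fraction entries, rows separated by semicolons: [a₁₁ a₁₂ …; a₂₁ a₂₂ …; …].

T1 = [-12/13 5/13 0; -5/13 -12/13 0; 0 0 1]
T2·T1 = [12/13 -5/13 0; -5/13 -12/13 0; 0 0 1]
T3·…·T1 = [-16/65 63/65 0; 63/65 16/65 0; 0 0 1]

T = [-16/65 63/65 0; 63/65 16/65 0; 0 0 1]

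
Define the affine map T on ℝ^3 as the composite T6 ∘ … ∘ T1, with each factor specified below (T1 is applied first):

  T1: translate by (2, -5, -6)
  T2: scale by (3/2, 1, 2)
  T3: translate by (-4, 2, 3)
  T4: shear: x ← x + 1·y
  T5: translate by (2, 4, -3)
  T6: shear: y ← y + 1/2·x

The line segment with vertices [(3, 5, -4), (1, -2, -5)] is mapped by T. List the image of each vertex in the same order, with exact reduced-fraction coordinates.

image vertices: (15/2, 39/4, -20), (-5/2, -9/4, -22)

T1 translate by (2, -5, -6): (3, 5, -4) → (5, 0, -10); (1, -2, -5) → (3, -7, -11)
T2 scale by (3/2, 1, 2): (5, 0, -10) → (15/2, 0, -20); (3, -7, -11) → (9/2, -7, -22)
T3 translate by (-4, 2, 3): (15/2, 0, -20) → (7/2, 2, -17); (9/2, -7, -22) → (1/2, -5, -19)
T4 shear: x ← x + 1·y: (7/2, 2, -17) → (11/2, 2, -17); (1/2, -5, -19) → (-9/2, -5, -19)
T5 translate by (2, 4, -3): (11/2, 2, -17) → (15/2, 6, -20); (-9/2, -5, -19) → (-5/2, -1, -22)
T6 shear: y ← y + 1/2·x: (15/2, 6, -20) → (15/2, 39/4, -20); (-5/2, -1, -22) → (-5/2, -9/4, -22)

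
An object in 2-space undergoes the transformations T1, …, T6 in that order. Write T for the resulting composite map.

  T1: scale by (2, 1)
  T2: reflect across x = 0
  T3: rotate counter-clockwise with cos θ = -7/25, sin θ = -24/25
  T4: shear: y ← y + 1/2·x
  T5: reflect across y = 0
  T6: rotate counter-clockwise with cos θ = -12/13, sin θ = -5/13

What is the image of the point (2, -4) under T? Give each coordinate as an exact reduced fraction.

T1 scale by (2, 1): (2, -4) → (4, -4)
T2 reflect across x = 0: (4, -4) → (-4, -4)
T3 rotate counter-clockwise with cos θ = -7/25, sin θ = -24/25: (-4, -4) → (-68/25, 124/25)
T4 shear: y ← y + 1/2·x: (-68/25, 124/25) → (-68/25, 18/5)
T5 reflect across y = 0: (-68/25, 18/5) → (-68/25, -18/5)
T6 rotate counter-clockwise with cos θ = -12/13, sin θ = -5/13: (-68/25, -18/5) → (366/325, 284/65)

T(p) = (366/325, 284/65)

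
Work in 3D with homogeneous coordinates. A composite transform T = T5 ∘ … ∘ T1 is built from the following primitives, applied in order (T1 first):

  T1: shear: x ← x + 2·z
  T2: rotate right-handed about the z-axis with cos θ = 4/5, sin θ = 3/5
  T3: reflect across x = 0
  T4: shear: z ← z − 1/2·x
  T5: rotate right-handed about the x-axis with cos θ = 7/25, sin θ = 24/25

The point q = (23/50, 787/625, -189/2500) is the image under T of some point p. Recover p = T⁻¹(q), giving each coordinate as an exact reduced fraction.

p = (9/5, 1/2, -1)

T1 = [1 0 2 0; 0 1 0 0; 0 0 1 0; 0 0 0 1]
T2·T1 = [4/5 -3/5 8/5 0; 3/5 4/5 6/5 0; 0 0 1 0; 0 0 0 1]
T3·…·T1 = [-4/5 3/5 -8/5 0; 3/5 4/5 6/5 0; 0 0 1 0; 0 0 0 1]
T4·…·T1 = [-4/5 3/5 -8/5 0; 3/5 4/5 6/5 0; 2/5 -3/10 9/5 0; 0 0 0 1]
T5·…·T1 = [-4/5 3/5 -8/5 0; -27/125 64/125 -174/125 0; 86/125 171/250 207/125 0; 0 0 0 1]
det M = -1; M⁻¹ = [-9/5 261/125 2/125 0; 3/5 28/125 96/125 0; 1/2 -24/25 7/25 0; 0 0 0 1]
M⁻¹ · (23/50, 787/625, -189/2500)ᵀ = (9/5, 1/2, -1)ᵀ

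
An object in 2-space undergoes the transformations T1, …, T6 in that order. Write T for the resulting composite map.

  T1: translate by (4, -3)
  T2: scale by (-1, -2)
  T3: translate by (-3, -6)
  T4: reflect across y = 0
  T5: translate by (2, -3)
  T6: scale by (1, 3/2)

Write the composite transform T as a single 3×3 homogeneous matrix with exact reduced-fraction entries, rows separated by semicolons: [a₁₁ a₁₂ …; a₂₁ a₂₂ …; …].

T1 = [1 0 4; 0 1 -3; 0 0 1]
T2·T1 = [-1 0 -4; 0 -2 6; 0 0 1]
T3·…·T1 = [-1 0 -7; 0 -2 0; 0 0 1]
T4·…·T1 = [-1 0 -7; 0 2 0; 0 0 1]
T5·…·T1 = [-1 0 -5; 0 2 -3; 0 0 1]
T6·…·T1 = [-1 0 -5; 0 3 -9/2; 0 0 1]

T = [-1 0 -5; 0 3 -9/2; 0 0 1]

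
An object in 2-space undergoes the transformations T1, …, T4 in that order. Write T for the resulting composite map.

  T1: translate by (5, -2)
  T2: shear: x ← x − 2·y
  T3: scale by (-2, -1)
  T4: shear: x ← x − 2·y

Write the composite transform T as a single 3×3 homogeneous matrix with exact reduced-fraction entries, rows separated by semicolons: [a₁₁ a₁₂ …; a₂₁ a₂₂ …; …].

T = [-2 6 -22; 0 -1 2; 0 0 1]

T1 = [1 0 5; 0 1 -2; 0 0 1]
T2·T1 = [1 -2 9; 0 1 -2; 0 0 1]
T3·…·T1 = [-2 4 -18; 0 -1 2; 0 0 1]
T4·…·T1 = [-2 6 -22; 0 -1 2; 0 0 1]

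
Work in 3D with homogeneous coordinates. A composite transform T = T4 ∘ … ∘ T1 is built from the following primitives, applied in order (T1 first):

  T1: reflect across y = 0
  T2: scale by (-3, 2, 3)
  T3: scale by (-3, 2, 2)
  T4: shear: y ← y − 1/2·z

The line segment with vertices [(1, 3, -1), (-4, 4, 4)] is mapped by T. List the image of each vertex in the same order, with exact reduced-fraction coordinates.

T1 reflect across y = 0: (1, 3, -1) → (1, -3, -1); (-4, 4, 4) → (-4, -4, 4)
T2 scale by (-3, 2, 3): (1, -3, -1) → (-3, -6, -3); (-4, -4, 4) → (12, -8, 12)
T3 scale by (-3, 2, 2): (-3, -6, -3) → (9, -12, -6); (12, -8, 12) → (-36, -16, 24)
T4 shear: y ← y − 1/2·z: (9, -12, -6) → (9, -9, -6); (-36, -16, 24) → (-36, -28, 24)

image vertices: (9, -9, -6), (-36, -28, 24)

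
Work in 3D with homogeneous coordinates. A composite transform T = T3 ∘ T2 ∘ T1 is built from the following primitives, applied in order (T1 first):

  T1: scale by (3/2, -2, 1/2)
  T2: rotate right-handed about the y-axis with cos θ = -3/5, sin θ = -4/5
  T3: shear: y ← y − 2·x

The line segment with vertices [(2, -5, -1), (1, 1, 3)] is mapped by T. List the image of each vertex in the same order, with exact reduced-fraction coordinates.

T1 scale by (3/2, -2, 1/2): (2, -5, -1) → (3, 10, -1/2); (1, 1, 3) → (3/2, -2, 3/2)
T2 rotate right-handed about the y-axis with cos θ = -3/5, sin θ = -4/5: (3, 10, -1/2) → (-7/5, 10, 27/10); (3/2, -2, 3/2) → (-21/10, -2, 3/10)
T3 shear: y ← y − 2·x: (-7/5, 10, 27/10) → (-7/5, 64/5, 27/10); (-21/10, -2, 3/10) → (-21/10, 11/5, 3/10)

image vertices: (-7/5, 64/5, 27/10), (-21/10, 11/5, 3/10)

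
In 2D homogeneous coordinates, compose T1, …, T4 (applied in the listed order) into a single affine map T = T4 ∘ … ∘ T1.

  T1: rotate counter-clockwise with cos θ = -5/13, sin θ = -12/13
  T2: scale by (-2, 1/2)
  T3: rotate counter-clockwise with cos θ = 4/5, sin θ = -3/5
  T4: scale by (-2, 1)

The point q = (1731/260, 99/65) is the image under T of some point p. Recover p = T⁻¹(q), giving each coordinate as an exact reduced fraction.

T1 = [-5/13 12/13 0; -12/13 -5/13 0; 0 0 1]
T2·T1 = [10/13 -24/13 0; -6/13 -5/26 0; 0 0 1]
T3·…·T1 = [22/65 -207/130 0; -54/65 62/65 0; 0 0 1]
T4·…·T1 = [-44/65 207/65 0; -54/65 62/65 0; 0 0 1]
det M = 2; M⁻¹ = [31/65 -207/130 0; 27/65 -22/65 0; 0 0 1]
M⁻¹ · (1731/260, 99/65)ᵀ = (3/4, 9/4)ᵀ

p = (3/4, 9/4)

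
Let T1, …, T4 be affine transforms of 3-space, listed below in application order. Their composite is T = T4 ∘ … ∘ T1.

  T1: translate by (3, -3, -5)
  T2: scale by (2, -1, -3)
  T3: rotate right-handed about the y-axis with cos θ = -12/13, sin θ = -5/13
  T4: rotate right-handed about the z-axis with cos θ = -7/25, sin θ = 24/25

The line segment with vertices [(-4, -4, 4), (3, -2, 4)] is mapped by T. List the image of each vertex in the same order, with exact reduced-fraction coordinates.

T1 translate by (3, -3, -5): (-4, -4, 4) → (-1, -7, -1); (3, -2, 4) → (6, -5, -1)
T2 scale by (2, -1, -3): (-1, -7, -1) → (-2, 7, 3); (6, -5, -1) → (12, 5, 3)
T3 rotate right-handed about the y-axis with cos θ = -12/13, sin θ = -5/13: (-2, 7, 3) → (9/13, 7, -46/13); (12, 5, 3) → (-159/13, 5, 24/13)
T4 rotate right-handed about the z-axis with cos θ = -7/25, sin θ = 24/25: (9/13, 7, -46/13) → (-2247/325, -421/325, -46/13); (-159/13, 5, 24/13) → (-447/325, -4271/325, 24/13)

image vertices: (-2247/325, -421/325, -46/13), (-447/325, -4271/325, 24/13)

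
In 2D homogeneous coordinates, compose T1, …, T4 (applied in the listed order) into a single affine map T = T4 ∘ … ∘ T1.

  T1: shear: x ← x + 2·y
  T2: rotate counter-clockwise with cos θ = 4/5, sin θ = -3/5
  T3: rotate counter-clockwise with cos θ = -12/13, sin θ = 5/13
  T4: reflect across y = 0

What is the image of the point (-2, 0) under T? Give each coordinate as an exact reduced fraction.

T(p) = (66/65, 112/65)

T1 shear: x ← x + 2·y: (-2, 0) → (-2, 0)
T2 rotate counter-clockwise with cos θ = 4/5, sin θ = -3/5: (-2, 0) → (-8/5, 6/5)
T3 rotate counter-clockwise with cos θ = -12/13, sin θ = 5/13: (-8/5, 6/5) → (66/65, -112/65)
T4 reflect across y = 0: (66/65, -112/65) → (66/65, 112/65)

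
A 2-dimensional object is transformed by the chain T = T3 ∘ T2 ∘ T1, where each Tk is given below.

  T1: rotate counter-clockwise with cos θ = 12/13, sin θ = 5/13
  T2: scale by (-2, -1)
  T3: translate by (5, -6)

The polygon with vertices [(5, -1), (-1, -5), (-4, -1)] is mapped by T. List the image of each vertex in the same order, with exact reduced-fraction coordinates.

image vertices: (-5, -7), (3, -1), (151/13, -46/13)

T1 rotate counter-clockwise with cos θ = 12/13, sin θ = 5/13: (5, -1) → (5, 1); (-1, -5) → (1, -5); (-4, -1) → (-43/13, -32/13)
T2 scale by (-2, -1): (5, 1) → (-10, -1); (1, -5) → (-2, 5); (-43/13, -32/13) → (86/13, 32/13)
T3 translate by (5, -6): (-10, -1) → (-5, -7); (-2, 5) → (3, -1); (86/13, 32/13) → (151/13, -46/13)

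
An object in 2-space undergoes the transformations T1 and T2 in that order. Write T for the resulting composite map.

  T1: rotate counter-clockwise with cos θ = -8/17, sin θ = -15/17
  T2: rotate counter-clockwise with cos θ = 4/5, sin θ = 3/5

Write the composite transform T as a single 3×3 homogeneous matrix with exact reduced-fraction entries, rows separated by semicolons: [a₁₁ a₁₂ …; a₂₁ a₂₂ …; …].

T1 = [-8/17 15/17 0; -15/17 -8/17 0; 0 0 1]
T2·T1 = [13/85 84/85 0; -84/85 13/85 0; 0 0 1]

T = [13/85 84/85 0; -84/85 13/85 0; 0 0 1]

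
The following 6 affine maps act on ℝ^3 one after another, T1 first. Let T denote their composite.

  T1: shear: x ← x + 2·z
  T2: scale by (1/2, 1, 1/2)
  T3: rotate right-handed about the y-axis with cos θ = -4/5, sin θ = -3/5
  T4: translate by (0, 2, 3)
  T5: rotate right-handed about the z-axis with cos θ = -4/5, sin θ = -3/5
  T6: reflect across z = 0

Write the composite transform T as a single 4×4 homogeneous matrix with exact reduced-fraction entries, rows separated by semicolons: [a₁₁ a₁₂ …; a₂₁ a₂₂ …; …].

T = [8/25 3/5 22/25 6/5; 6/25 -4/5 33/50 -8/5; -3/10 0 -1/5 -3; 0 0 0 1]

T1 = [1 0 2 0; 0 1 0 0; 0 0 1 0; 0 0 0 1]
T2·T1 = [1/2 0 1 0; 0 1 0 0; 0 0 1/2 0; 0 0 0 1]
T3·…·T1 = [-2/5 0 -11/10 0; 0 1 0 0; 3/10 0 1/5 0; 0 0 0 1]
T4·…·T1 = [-2/5 0 -11/10 0; 0 1 0 2; 3/10 0 1/5 3; 0 0 0 1]
T5·…·T1 = [8/25 3/5 22/25 6/5; 6/25 -4/5 33/50 -8/5; 3/10 0 1/5 3; 0 0 0 1]
T6·…·T1 = [8/25 3/5 22/25 6/5; 6/25 -4/5 33/50 -8/5; -3/10 0 -1/5 -3; 0 0 0 1]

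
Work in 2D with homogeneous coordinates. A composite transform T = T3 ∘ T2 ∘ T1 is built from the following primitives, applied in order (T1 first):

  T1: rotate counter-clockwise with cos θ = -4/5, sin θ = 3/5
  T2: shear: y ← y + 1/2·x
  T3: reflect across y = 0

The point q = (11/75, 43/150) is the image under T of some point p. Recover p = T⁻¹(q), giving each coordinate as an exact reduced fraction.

T1 = [-4/5 -3/5 0; 3/5 -4/5 0; 0 0 1]
T2·T1 = [-4/5 -3/5 0; 1/5 -11/10 0; 0 0 1]
T3·…·T1 = [-4/5 -3/5 0; -1/5 11/10 0; 0 0 1]
det M = -1; M⁻¹ = [-11/10 -3/5 0; -1/5 4/5 0; 0 0 1]
M⁻¹ · (11/75, 43/150)ᵀ = (-1/3, 1/5)ᵀ

p = (-1/3, 1/5)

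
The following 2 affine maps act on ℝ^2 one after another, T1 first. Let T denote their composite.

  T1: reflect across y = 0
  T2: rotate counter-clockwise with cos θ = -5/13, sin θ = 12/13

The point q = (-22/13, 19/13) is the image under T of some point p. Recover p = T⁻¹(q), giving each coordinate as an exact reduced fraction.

p = (2, -1)

T1 = [1 0 0; 0 -1 0; 0 0 1]
T2·T1 = [-5/13 12/13 0; 12/13 5/13 0; 0 0 1]
det M = -1; M⁻¹ = [-5/13 12/13 0; 12/13 5/13 0; 0 0 1]
M⁻¹ · (-22/13, 19/13)ᵀ = (2, -1)ᵀ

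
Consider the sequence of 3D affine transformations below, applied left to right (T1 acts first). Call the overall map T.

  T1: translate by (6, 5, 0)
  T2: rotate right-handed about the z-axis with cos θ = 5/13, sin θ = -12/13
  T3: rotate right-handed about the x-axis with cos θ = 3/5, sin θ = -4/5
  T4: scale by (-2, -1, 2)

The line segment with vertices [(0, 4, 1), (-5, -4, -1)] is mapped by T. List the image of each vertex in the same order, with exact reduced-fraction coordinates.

image vertices: (-276/13, 29/65, 294/65), (-34/13, 73/65, -22/65)

T1 translate by (6, 5, 0): (0, 4, 1) → (6, 9, 1); (-5, -4, -1) → (1, 1, -1)
T2 rotate right-handed about the z-axis with cos θ = 5/13, sin θ = -12/13: (6, 9, 1) → (138/13, -27/13, 1); (1, 1, -1) → (17/13, -7/13, -1)
T3 rotate right-handed about the x-axis with cos θ = 3/5, sin θ = -4/5: (138/13, -27/13, 1) → (138/13, -29/65, 147/65); (17/13, -7/13, -1) → (17/13, -73/65, -11/65)
T4 scale by (-2, -1, 2): (138/13, -29/65, 147/65) → (-276/13, 29/65, 294/65); (17/13, -73/65, -11/65) → (-34/13, 73/65, -22/65)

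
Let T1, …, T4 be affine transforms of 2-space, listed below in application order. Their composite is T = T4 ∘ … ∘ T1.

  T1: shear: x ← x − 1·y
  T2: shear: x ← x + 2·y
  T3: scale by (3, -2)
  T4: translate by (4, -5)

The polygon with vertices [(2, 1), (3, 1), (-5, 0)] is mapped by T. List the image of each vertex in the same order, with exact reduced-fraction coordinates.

image vertices: (13, -7), (16, -7), (-11, -5)

T1 shear: x ← x − 1·y: (2, 1) → (1, 1); (3, 1) → (2, 1); (-5, 0) → (-5, 0)
T2 shear: x ← x + 2·y: (1, 1) → (3, 1); (2, 1) → (4, 1); (-5, 0) → (-5, 0)
T3 scale by (3, -2): (3, 1) → (9, -2); (4, 1) → (12, -2); (-5, 0) → (-15, 0)
T4 translate by (4, -5): (9, -2) → (13, -7); (12, -2) → (16, -7); (-15, 0) → (-11, -5)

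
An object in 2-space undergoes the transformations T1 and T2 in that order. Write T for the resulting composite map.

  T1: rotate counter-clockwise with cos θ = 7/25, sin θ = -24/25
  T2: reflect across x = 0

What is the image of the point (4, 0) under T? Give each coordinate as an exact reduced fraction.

T1 rotate counter-clockwise with cos θ = 7/25, sin θ = -24/25: (4, 0) → (28/25, -96/25)
T2 reflect across x = 0: (28/25, -96/25) → (-28/25, -96/25)

T(p) = (-28/25, -96/25)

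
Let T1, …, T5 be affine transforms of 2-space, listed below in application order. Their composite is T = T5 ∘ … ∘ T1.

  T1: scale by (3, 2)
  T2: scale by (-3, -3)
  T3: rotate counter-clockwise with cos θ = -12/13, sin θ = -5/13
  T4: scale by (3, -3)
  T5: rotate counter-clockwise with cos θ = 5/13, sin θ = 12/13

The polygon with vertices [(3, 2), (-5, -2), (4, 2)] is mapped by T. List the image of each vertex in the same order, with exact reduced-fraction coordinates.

T1 scale by (3, 2): (3, 2) → (9, 4); (-5, -2) → (-15, -4); (4, 2) → (12, 4)
T2 scale by (-3, -3): (9, 4) → (-27, -12); (-15, -4) → (45, 12); (12, 4) → (-36, -12)
T3 rotate counter-clockwise with cos θ = -12/13, sin θ = -5/13: (-27, -12) → (264/13, 279/13); (45, 12) → (-480/13, -369/13); (-36, -12) → (372/13, 324/13)
T4 scale by (3, -3): (264/13, 279/13) → (792/13, -837/13); (-480/13, -369/13) → (-1440/13, 1107/13); (372/13, 324/13) → (1116/13, -972/13)
T5 rotate counter-clockwise with cos θ = 5/13, sin θ = 12/13: (792/13, -837/13) → (14004/169, 5319/169); (-1440/13, 1107/13) → (-20484/169, -11745/169); (1116/13, -972/13) → (17244/169, 8532/169)

image vertices: (14004/169, 5319/169), (-20484/169, -11745/169), (17244/169, 8532/169)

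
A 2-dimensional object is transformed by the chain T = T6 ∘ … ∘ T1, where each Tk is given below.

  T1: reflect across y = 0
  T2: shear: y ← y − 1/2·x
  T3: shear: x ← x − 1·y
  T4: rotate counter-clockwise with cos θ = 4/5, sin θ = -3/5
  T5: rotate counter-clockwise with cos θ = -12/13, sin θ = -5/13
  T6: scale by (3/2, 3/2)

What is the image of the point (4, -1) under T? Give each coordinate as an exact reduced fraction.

T1 reflect across y = 0: (4, -1) → (4, 1)
T2 shear: y ← y − 1/2·x: (4, 1) → (4, -1)
T3 shear: x ← x − 1·y: (4, -1) → (5, -1)
T4 rotate counter-clockwise with cos θ = 4/5, sin θ = -3/5: (5, -1) → (17/5, -19/5)
T5 rotate counter-clockwise with cos θ = -12/13, sin θ = -5/13: (17/5, -19/5) → (-23/5, 11/5)
T6 scale by (3/2, 3/2): (-23/5, 11/5) → (-69/10, 33/10)

T(p) = (-69/10, 33/10)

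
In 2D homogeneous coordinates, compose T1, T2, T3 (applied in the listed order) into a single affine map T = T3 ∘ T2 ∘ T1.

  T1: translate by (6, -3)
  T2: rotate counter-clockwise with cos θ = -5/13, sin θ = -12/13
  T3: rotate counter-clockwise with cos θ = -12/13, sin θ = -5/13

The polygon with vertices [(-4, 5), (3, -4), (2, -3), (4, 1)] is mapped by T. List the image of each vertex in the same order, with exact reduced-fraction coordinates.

T1 translate by (6, -3): (-4, 5) → (2, 2); (3, -4) → (9, -7); (2, -3) → (8, -6); (4, 1) → (10, -2)
T2 rotate counter-clockwise with cos θ = -5/13, sin θ = -12/13: (2, 2) → (14/13, -34/13); (9, -7) → (-129/13, -73/13); (8, -6) → (-112/13, -66/13); (10, -2) → (-74/13, -110/13)
T3 rotate counter-clockwise with cos θ = -12/13, sin θ = -5/13: (14/13, -34/13) → (-2, 2); (-129/13, -73/13) → (7, 9); (-112/13, -66/13) → (6, 8); (-74/13, -110/13) → (2, 10)

image vertices: (-2, 2), (7, 9), (6, 8), (2, 10)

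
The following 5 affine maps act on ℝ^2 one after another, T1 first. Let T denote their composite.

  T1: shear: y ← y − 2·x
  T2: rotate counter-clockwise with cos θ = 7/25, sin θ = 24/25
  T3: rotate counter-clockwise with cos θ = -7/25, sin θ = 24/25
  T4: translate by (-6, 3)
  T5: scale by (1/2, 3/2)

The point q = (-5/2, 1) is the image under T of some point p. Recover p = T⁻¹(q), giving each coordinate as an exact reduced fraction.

T1 = [1 0 0; -2 1 0; 0 0 1]
T2·T1 = [11/5 -24/25 0; 2/5 7/25 0; 0 0 1]
T3·…·T1 = [-1 0 0; 2 -1 0; 0 0 1]
T4·…·T1 = [-1 0 -6; 2 -1 3; 0 0 1]
T5·…·T1 = [-1/2 0 -3; 3 -3/2 9/2; 0 0 1]
det M = 3/4; M⁻¹ = [-2 0 -6; -4 -2/3 -9; 0 0 1]
M⁻¹ · (-5/2, 1)ᵀ = (-1, 1/3)ᵀ

p = (-1, 1/3)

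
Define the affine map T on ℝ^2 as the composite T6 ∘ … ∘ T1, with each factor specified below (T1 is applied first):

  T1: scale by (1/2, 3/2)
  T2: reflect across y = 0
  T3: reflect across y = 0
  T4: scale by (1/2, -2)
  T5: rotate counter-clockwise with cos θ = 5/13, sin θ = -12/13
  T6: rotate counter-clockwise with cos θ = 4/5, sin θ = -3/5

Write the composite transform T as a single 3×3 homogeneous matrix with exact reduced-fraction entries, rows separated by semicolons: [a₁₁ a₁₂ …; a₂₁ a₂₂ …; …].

T1 = [1/2 0 0; 0 3/2 0; 0 0 1]
T2·T1 = [1/2 0 0; 0 -3/2 0; 0 0 1]
T3·…·T1 = [1/2 0 0; 0 3/2 0; 0 0 1]
T4·…·T1 = [1/4 0 0; 0 -3 0; 0 0 1]
T5·…·T1 = [5/52 -36/13 0; -3/13 -15/13 0; 0 0 1]
T6·…·T1 = [-4/65 -189/65 0; -63/260 48/65 0; 0 0 1]

T = [-4/65 -189/65 0; -63/260 48/65 0; 0 0 1]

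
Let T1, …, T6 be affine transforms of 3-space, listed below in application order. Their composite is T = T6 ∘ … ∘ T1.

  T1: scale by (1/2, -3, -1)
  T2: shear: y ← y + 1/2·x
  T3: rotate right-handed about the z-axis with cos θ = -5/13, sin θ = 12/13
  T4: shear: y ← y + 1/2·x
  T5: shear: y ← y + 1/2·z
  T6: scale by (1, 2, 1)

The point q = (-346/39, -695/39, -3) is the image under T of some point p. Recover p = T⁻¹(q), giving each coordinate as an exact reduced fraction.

p = (4/3, -3, 3)

T1 = [1/2 0 0 0; 0 -3 0 0; 0 0 -1 0; 0 0 0 1]
T2·T1 = [1/2 0 0 0; 1/4 -3 0 0; 0 0 -1 0; 0 0 0 1]
T3·…·T1 = [-11/26 36/13 0 0; 19/52 15/13 0 0; 0 0 -1 0; 0 0 0 1]
T4·…·T1 = [-11/26 36/13 0 0; 2/13 33/13 0 0; 0 0 -1 0; 0 0 0 1]
T5·…·T1 = [-11/26 36/13 0 0; 2/13 33/13 -1/2 0; 0 0 -1 0; 0 0 0 1]
T6·…·T1 = [-11/26 36/13 0 0; 4/13 66/13 -1 0; 0 0 -1 0; 0 0 0 1]
det M = 3; M⁻¹ = [-22/13 12/13 -12/13 0; 4/39 11/78 -11/78 0; 0 0 -1 0; 0 0 0 1]
M⁻¹ · (-346/39, -695/39, -3)ᵀ = (4/3, -3, 3)ᵀ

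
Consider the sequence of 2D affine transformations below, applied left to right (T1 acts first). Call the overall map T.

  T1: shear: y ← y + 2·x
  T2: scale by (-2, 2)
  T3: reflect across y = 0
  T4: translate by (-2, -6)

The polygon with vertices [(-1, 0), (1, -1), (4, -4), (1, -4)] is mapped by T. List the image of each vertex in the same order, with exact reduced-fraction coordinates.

T1 shear: y ← y + 2·x: (-1, 0) → (-1, -2); (1, -1) → (1, 1); (4, -4) → (4, 4); (1, -4) → (1, -2)
T2 scale by (-2, 2): (-1, -2) → (2, -4); (1, 1) → (-2, 2); (4, 4) → (-8, 8); (1, -2) → (-2, -4)
T3 reflect across y = 0: (2, -4) → (2, 4); (-2, 2) → (-2, -2); (-8, 8) → (-8, -8); (-2, -4) → (-2, 4)
T4 translate by (-2, -6): (2, 4) → (0, -2); (-2, -2) → (-4, -8); (-8, -8) → (-10, -14); (-2, 4) → (-4, -2)

image vertices: (0, -2), (-4, -8), (-10, -14), (-4, -2)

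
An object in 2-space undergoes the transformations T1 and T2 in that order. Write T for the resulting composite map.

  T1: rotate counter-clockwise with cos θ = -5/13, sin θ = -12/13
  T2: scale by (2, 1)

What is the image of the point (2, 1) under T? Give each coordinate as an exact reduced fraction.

T(p) = (4/13, -29/13)

T1 rotate counter-clockwise with cos θ = -5/13, sin θ = -12/13: (2, 1) → (2/13, -29/13)
T2 scale by (2, 1): (2/13, -29/13) → (4/13, -29/13)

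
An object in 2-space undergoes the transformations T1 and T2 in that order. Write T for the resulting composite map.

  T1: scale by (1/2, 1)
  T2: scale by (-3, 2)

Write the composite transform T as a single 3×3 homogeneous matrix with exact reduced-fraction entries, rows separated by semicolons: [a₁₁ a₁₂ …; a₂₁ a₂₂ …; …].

T = [-3/2 0 0; 0 2 0; 0 0 1]

T1 = [1/2 0 0; 0 1 0; 0 0 1]
T2·T1 = [-3/2 0 0; 0 2 0; 0 0 1]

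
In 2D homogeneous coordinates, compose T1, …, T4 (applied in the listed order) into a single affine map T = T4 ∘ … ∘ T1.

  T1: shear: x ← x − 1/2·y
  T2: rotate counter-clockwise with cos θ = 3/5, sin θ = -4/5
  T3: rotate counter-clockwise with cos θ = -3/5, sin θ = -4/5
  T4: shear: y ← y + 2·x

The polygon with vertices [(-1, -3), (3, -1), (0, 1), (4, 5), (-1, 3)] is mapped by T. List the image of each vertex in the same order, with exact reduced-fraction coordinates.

T1 shear: x ← x − 1/2·y: (-1, -3) → (1/2, -3); (3, -1) → (7/2, -1); (0, 1) → (-1/2, 1); (4, 5) → (3/2, 5); (-1, 3) → (-5/2, 3)
T2 rotate counter-clockwise with cos θ = 3/5, sin θ = -4/5: (1/2, -3) → (-21/10, -11/5); (7/2, -1) → (13/10, -17/5); (-1/2, 1) → (1/2, 1); (3/2, 5) → (49/10, 9/5); (-5/2, 3) → (9/10, 19/5)
T3 rotate counter-clockwise with cos θ = -3/5, sin θ = -4/5: (-21/10, -11/5) → (-1/2, 3); (13/10, -17/5) → (-7/2, 1); (1/2, 1) → (1/2, -1); (49/10, 9/5) → (-3/2, -5); (9/10, 19/5) → (5/2, -3)
T4 shear: y ← y + 2·x: (-1/2, 3) → (-1/2, 2); (-7/2, 1) → (-7/2, -6); (1/2, -1) → (1/2, 0); (-3/2, -5) → (-3/2, -8); (5/2, -3) → (5/2, 2)

image vertices: (-1/2, 2), (-7/2, -6), (1/2, 0), (-3/2, -8), (5/2, 2)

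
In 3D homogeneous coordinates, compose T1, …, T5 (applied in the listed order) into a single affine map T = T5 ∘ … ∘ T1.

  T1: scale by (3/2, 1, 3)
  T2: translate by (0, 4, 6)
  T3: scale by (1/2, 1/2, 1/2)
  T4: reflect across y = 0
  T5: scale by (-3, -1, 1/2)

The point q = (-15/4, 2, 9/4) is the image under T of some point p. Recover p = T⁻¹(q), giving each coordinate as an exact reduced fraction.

p = (5/3, 0, 1)

T1 = [3/2 0 0 0; 0 1 0 0; 0 0 3 0; 0 0 0 1]
T2·T1 = [3/2 0 0 0; 0 1 0 4; 0 0 3 6; 0 0 0 1]
T3·…·T1 = [3/4 0 0 0; 0 1/2 0 2; 0 0 3/2 3; 0 0 0 1]
T4·…·T1 = [3/4 0 0 0; 0 -1/2 0 -2; 0 0 3/2 3; 0 0 0 1]
T5·…·T1 = [-9/4 0 0 0; 0 1/2 0 2; 0 0 3/4 3/2; 0 0 0 1]
det M = -27/32; M⁻¹ = [-4/9 0 0 0; 0 2 0 -4; 0 0 4/3 -2; 0 0 0 1]
M⁻¹ · (-15/4, 2, 9/4)ᵀ = (5/3, 0, 1)ᵀ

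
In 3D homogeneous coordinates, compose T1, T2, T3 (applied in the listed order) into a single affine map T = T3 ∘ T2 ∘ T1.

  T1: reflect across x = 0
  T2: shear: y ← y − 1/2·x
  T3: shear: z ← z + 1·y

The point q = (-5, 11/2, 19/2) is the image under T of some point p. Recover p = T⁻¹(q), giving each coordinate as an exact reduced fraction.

T1 = [-1 0 0 0; 0 1 0 0; 0 0 1 0; 0 0 0 1]
T2·T1 = [-1 0 0 0; 1/2 1 0 0; 0 0 1 0; 0 0 0 1]
T3·…·T1 = [-1 0 0 0; 1/2 1 0 0; 1/2 1 1 0; 0 0 0 1]
det M = -1; M⁻¹ = [-1 0 0 0; 1/2 1 0 0; 0 -1 1 0; 0 0 0 1]
M⁻¹ · (-5, 11/2, 19/2)ᵀ = (5, 3, 4)ᵀ

p = (5, 3, 4)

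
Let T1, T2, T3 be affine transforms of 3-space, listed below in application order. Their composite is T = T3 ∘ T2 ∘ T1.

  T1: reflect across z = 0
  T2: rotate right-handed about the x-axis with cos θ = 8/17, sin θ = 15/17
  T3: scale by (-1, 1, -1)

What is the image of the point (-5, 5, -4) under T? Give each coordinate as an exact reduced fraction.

T1 reflect across z = 0: (-5, 5, -4) → (-5, 5, 4)
T2 rotate right-handed about the x-axis with cos θ = 8/17, sin θ = 15/17: (-5, 5, 4) → (-5, -20/17, 107/17)
T3 scale by (-1, 1, -1): (-5, -20/17, 107/17) → (5, -20/17, -107/17)

T(p) = (5, -20/17, -107/17)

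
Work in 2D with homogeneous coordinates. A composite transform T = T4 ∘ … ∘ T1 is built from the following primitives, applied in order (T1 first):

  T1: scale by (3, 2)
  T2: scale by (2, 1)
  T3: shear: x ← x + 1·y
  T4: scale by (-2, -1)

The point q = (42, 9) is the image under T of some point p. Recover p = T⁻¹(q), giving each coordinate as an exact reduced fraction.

T1 = [3 0 0; 0 2 0; 0 0 1]
T2·T1 = [6 0 0; 0 2 0; 0 0 1]
T3·…·T1 = [6 2 0; 0 2 0; 0 0 1]
T4·…·T1 = [-12 -4 0; 0 -2 0; 0 0 1]
det M = 24; M⁻¹ = [-1/12 1/6 0; 0 -1/2 0; 0 0 1]
M⁻¹ · (42, 9)ᵀ = (-2, -9/2)ᵀ

p = (-2, -9/2)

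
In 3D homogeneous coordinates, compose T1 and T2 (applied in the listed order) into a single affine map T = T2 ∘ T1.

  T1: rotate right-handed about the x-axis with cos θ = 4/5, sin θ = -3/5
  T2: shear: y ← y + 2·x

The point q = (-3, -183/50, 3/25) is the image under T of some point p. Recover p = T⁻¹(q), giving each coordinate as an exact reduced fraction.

p = (-3, 9/5, 3/2)

T1 = [1 0 0 0; 0 4/5 3/5 0; 0 -3/5 4/5 0; 0 0 0 1]
T2·T1 = [1 0 0 0; 2 4/5 3/5 0; 0 -3/5 4/5 0; 0 0 0 1]
det M = 1; M⁻¹ = [1 0 0 0; -8/5 4/5 -3/5 0; -6/5 3/5 4/5 0; 0 0 0 1]
M⁻¹ · (-3, -183/50, 3/25)ᵀ = (-3, 9/5, 3/2)ᵀ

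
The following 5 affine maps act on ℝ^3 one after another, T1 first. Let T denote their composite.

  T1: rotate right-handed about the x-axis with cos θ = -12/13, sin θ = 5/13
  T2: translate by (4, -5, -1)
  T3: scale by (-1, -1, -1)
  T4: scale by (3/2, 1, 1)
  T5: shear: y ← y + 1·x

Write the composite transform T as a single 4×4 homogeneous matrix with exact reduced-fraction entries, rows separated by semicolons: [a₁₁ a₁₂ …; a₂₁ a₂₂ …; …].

T1 = [1 0 0 0; 0 -12/13 -5/13 0; 0 5/13 -12/13 0; 0 0 0 1]
T2·T1 = [1 0 0 4; 0 -12/13 -5/13 -5; 0 5/13 -12/13 -1; 0 0 0 1]
T3·…·T1 = [-1 0 0 -4; 0 12/13 5/13 5; 0 -5/13 12/13 1; 0 0 0 1]
T4·…·T1 = [-3/2 0 0 -6; 0 12/13 5/13 5; 0 -5/13 12/13 1; 0 0 0 1]
T5·…·T1 = [-3/2 0 0 -6; -3/2 12/13 5/13 -1; 0 -5/13 12/13 1; 0 0 0 1]

T = [-3/2 0 0 -6; -3/2 12/13 5/13 -1; 0 -5/13 12/13 1; 0 0 0 1]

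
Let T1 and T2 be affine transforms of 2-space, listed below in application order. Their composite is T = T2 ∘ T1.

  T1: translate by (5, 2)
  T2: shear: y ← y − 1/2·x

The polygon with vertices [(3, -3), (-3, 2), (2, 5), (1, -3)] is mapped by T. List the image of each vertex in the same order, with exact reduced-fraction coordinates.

image vertices: (8, -5), (2, 3), (7, 7/2), (6, -4)

T1 translate by (5, 2): (3, -3) → (8, -1); (-3, 2) → (2, 4); (2, 5) → (7, 7); (1, -3) → (6, -1)
T2 shear: y ← y − 1/2·x: (8, -1) → (8, -5); (2, 4) → (2, 3); (7, 7) → (7, 7/2); (6, -1) → (6, -4)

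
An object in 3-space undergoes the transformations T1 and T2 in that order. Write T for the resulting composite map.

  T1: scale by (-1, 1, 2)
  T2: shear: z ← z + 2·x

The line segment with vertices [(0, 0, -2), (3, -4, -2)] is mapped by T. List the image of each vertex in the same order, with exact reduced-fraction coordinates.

T1 scale by (-1, 1, 2): (0, 0, -2) → (0, 0, -4); (3, -4, -2) → (-3, -4, -4)
T2 shear: z ← z + 2·x: (0, 0, -4) → (0, 0, -4); (-3, -4, -4) → (-3, -4, -10)

image vertices: (0, 0, -4), (-3, -4, -10)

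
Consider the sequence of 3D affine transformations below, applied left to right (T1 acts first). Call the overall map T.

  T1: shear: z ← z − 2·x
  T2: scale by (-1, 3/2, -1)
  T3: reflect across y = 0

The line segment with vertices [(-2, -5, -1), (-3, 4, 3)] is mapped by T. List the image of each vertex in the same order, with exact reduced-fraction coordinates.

T1 shear: z ← z − 2·x: (-2, -5, -1) → (-2, -5, 3); (-3, 4, 3) → (-3, 4, 9)
T2 scale by (-1, 3/2, -1): (-2, -5, 3) → (2, -15/2, -3); (-3, 4, 9) → (3, 6, -9)
T3 reflect across y = 0: (2, -15/2, -3) → (2, 15/2, -3); (3, 6, -9) → (3, -6, -9)

image vertices: (2, 15/2, -3), (3, -6, -9)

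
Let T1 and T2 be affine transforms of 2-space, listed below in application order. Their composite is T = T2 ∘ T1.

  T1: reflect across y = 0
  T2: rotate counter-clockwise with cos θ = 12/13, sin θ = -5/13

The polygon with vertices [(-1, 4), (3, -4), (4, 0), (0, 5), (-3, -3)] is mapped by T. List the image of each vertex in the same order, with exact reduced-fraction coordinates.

T1 reflect across y = 0: (-1, 4) → (-1, -4); (3, -4) → (3, 4); (4, 0) → (4, 0); (0, 5) → (0, -5); (-3, -3) → (-3, 3)
T2 rotate counter-clockwise with cos θ = 12/13, sin θ = -5/13: (-1, -4) → (-32/13, -43/13); (3, 4) → (56/13, 33/13); (4, 0) → (48/13, -20/13); (0, -5) → (-25/13, -60/13); (-3, 3) → (-21/13, 51/13)

image vertices: (-32/13, -43/13), (56/13, 33/13), (48/13, -20/13), (-25/13, -60/13), (-21/13, 51/13)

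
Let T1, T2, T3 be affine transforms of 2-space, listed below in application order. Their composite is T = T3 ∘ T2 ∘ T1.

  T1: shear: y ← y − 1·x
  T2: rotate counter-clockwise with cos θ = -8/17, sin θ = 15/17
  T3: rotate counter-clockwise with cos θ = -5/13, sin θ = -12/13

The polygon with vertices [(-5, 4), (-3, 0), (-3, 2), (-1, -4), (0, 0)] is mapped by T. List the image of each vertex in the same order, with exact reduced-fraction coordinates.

image vertices: (-1289/221, 1875/221), (-723/221, 597/221), (-45/13, 61/13), (-157/221, -681/221), (0, 0)

T1 shear: y ← y − 1·x: (-5, 4) → (-5, 9); (-3, 0) → (-3, 3); (-3, 2) → (-3, 5); (-1, -4) → (-1, -3); (0, 0) → (0, 0)
T2 rotate counter-clockwise with cos θ = -8/17, sin θ = 15/17: (-5, 9) → (-95/17, -147/17); (-3, 3) → (-21/17, -69/17); (-3, 5) → (-3, -5); (-1, -3) → (53/17, 9/17); (0, 0) → (0, 0)
T3 rotate counter-clockwise with cos θ = -5/13, sin θ = -12/13: (-95/17, -147/17) → (-1289/221, 1875/221); (-21/17, -69/17) → (-723/221, 597/221); (-3, -5) → (-45/13, 61/13); (53/17, 9/17) → (-157/221, -681/221); (0, 0) → (0, 0)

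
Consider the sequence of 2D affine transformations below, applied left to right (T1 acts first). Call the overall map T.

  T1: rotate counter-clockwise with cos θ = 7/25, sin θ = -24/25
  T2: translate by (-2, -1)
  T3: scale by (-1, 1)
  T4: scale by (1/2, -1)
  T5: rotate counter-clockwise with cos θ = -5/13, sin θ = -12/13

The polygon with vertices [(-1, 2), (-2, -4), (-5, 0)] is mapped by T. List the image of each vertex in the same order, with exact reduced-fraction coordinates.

T1 rotate counter-clockwise with cos θ = 7/25, sin θ = -24/25: (-1, 2) → (41/25, 38/25); (-2, -4) → (-22/5, 4/5); (-5, 0) → (-7/5, 24/5)
T2 translate by (-2, -1): (41/25, 38/25) → (-9/25, 13/25); (-22/5, 4/5) → (-32/5, -1/5); (-7/5, 24/5) → (-17/5, 19/5)
T3 scale by (-1, 1): (-9/25, 13/25) → (9/25, 13/25); (-32/5, -1/5) → (32/5, -1/5); (-17/5, 19/5) → (17/5, 19/5)
T4 scale by (1/2, -1): (9/25, 13/25) → (9/50, -13/25); (32/5, -1/5) → (16/5, 1/5); (17/5, 19/5) → (17/10, -19/5)
T5 rotate counter-clockwise with cos θ = -5/13, sin θ = -12/13: (9/50, -13/25) → (-357/650, 11/325); (16/5, 1/5) → (-68/65, -197/65); (17/10, -19/5) → (-541/130, -7/65)

image vertices: (-357/650, 11/325), (-68/65, -197/65), (-541/130, -7/65)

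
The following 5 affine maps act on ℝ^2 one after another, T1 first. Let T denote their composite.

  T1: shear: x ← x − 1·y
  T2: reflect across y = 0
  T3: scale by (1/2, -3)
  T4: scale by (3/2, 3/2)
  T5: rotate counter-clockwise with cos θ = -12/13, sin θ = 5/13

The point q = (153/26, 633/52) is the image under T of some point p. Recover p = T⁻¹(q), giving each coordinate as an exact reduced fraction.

T1 = [1 -1 0; 0 1 0; 0 0 1]
T2·T1 = [1 -1 0; 0 -1 0; 0 0 1]
T3·…·T1 = [1/2 -1/2 0; 0 3 0; 0 0 1]
T4·…·T1 = [3/4 -3/4 0; 0 9/2 0; 0 0 1]
T5·…·T1 = [-9/13 -27/26 0; 15/52 -231/52 0; 0 0 1]
det M = 27/8; M⁻¹ = [-154/117 4/13 0; -10/117 -8/39 0; 0 0 1]
M⁻¹ · (153/26, 633/52)ᵀ = (-4, -3)ᵀ

p = (-4, -3)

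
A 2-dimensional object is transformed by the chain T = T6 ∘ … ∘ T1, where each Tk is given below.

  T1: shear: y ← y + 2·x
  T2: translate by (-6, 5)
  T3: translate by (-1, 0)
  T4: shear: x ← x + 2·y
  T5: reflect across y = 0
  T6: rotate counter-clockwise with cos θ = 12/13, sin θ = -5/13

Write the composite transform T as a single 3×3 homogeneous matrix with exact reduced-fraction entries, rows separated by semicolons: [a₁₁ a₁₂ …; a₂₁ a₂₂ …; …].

T = [50/13 19/13 11/13; -49/13 -22/13 -75/13; 0 0 1]

T1 = [1 0 0; 2 1 0; 0 0 1]
T2·T1 = [1 0 -6; 2 1 5; 0 0 1]
T3·…·T1 = [1 0 -7; 2 1 5; 0 0 1]
T4·…·T1 = [5 2 3; 2 1 5; 0 0 1]
T5·…·T1 = [5 2 3; -2 -1 -5; 0 0 1]
T6·…·T1 = [50/13 19/13 11/13; -49/13 -22/13 -75/13; 0 0 1]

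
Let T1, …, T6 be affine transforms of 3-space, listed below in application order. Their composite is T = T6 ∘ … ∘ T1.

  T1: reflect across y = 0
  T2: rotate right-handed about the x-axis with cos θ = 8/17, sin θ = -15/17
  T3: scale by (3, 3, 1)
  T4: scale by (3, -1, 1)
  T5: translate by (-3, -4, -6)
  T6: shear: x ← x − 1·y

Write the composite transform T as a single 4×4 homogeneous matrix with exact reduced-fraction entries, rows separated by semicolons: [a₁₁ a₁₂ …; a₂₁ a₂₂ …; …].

T1 = [1 0 0 0; 0 -1 0 0; 0 0 1 0; 0 0 0 1]
T2·T1 = [1 0 0 0; 0 -8/17 15/17 0; 0 15/17 8/17 0; 0 0 0 1]
T3·…·T1 = [3 0 0 0; 0 -24/17 45/17 0; 0 15/17 8/17 0; 0 0 0 1]
T4·…·T1 = [9 0 0 0; 0 24/17 -45/17 0; 0 15/17 8/17 0; 0 0 0 1]
T5·…·T1 = [9 0 0 -3; 0 24/17 -45/17 -4; 0 15/17 8/17 -6; 0 0 0 1]
T6·…·T1 = [9 -24/17 45/17 1; 0 24/17 -45/17 -4; 0 15/17 8/17 -6; 0 0 0 1]

T = [9 -24/17 45/17 1; 0 24/17 -45/17 -4; 0 15/17 8/17 -6; 0 0 0 1]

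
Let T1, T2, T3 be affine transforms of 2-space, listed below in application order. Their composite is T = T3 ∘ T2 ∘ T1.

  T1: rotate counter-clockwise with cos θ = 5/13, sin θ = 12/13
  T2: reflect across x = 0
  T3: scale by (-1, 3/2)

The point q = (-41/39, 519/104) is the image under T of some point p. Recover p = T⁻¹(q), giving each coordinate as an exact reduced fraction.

p = (8/3, 9/4)

T1 = [5/13 -12/13 0; 12/13 5/13 0; 0 0 1]
T2·T1 = [-5/13 12/13 0; 12/13 5/13 0; 0 0 1]
T3·…·T1 = [5/13 -12/13 0; 18/13 15/26 0; 0 0 1]
det M = 3/2; M⁻¹ = [5/13 8/13 0; -12/13 10/39 0; 0 0 1]
M⁻¹ · (-41/39, 519/104)ᵀ = (8/3, 9/4)ᵀ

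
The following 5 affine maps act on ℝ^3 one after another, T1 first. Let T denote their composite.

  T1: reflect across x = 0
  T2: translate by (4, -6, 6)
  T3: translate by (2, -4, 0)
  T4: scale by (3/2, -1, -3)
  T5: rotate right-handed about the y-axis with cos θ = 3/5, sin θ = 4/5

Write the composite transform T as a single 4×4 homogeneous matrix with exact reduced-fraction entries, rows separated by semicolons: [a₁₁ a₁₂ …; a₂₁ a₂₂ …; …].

T1 = [-1 0 0 0; 0 1 0 0; 0 0 1 0; 0 0 0 1]
T2·T1 = [-1 0 0 4; 0 1 0 -6; 0 0 1 6; 0 0 0 1]
T3·…·T1 = [-1 0 0 6; 0 1 0 -10; 0 0 1 6; 0 0 0 1]
T4·…·T1 = [-3/2 0 0 9; 0 -1 0 10; 0 0 -3 -18; 0 0 0 1]
T5·…·T1 = [-9/10 0 -12/5 -9; 0 -1 0 10; 6/5 0 -9/5 -18; 0 0 0 1]

T = [-9/10 0 -12/5 -9; 0 -1 0 10; 6/5 0 -9/5 -18; 0 0 0 1]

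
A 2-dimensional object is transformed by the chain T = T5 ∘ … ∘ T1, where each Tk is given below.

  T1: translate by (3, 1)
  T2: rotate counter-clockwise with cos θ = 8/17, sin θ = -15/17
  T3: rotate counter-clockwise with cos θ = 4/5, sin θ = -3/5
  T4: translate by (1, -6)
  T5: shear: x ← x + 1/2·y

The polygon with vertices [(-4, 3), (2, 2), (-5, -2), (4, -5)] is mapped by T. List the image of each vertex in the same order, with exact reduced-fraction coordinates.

image vertices: (39/17, -478/85), (-5/2, -57/5), (-55/34, -329/85), (-173/17, -1046/85)

T1 translate by (3, 1): (-4, 3) → (-1, 4); (2, 2) → (5, 3); (-5, -2) → (-2, -1); (4, -5) → (7, -4)
T2 rotate counter-clockwise with cos θ = 8/17, sin θ = -15/17: (-1, 4) → (52/17, 47/17); (5, 3) → (5, -3); (-2, -1) → (-31/17, 22/17); (7, -4) → (-4/17, -137/17)
T3 rotate counter-clockwise with cos θ = 4/5, sin θ = -3/5: (52/17, 47/17) → (349/85, 32/85); (5, -3) → (11/5, -27/5); (-31/17, 22/17) → (-58/85, 181/85); (-4/17, -137/17) → (-427/85, -536/85)
T4 translate by (1, -6): (349/85, 32/85) → (434/85, -478/85); (11/5, -27/5) → (16/5, -57/5); (-58/85, 181/85) → (27/85, -329/85); (-427/85, -536/85) → (-342/85, -1046/85)
T5 shear: x ← x + 1/2·y: (434/85, -478/85) → (39/17, -478/85); (16/5, -57/5) → (-5/2, -57/5); (27/85, -329/85) → (-55/34, -329/85); (-342/85, -1046/85) → (-173/17, -1046/85)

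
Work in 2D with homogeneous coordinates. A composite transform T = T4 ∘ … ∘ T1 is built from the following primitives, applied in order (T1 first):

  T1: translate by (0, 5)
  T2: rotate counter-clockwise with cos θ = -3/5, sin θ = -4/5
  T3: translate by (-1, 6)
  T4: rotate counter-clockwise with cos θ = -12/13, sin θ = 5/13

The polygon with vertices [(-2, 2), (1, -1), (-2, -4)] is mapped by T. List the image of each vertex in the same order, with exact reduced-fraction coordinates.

image vertices: (-433/65, -59/65), (-166/65, -128/65), (-47/13, -79/13)

T1 translate by (0, 5): (-2, 2) → (-2, 7); (1, -1) → (1, 4); (-2, -4) → (-2, 1)
T2 rotate counter-clockwise with cos θ = -3/5, sin θ = -4/5: (-2, 7) → (34/5, -13/5); (1, 4) → (13/5, -16/5); (-2, 1) → (2, 1)
T3 translate by (-1, 6): (34/5, -13/5) → (29/5, 17/5); (13/5, -16/5) → (8/5, 14/5); (2, 1) → (1, 7)
T4 rotate counter-clockwise with cos θ = -12/13, sin θ = 5/13: (29/5, 17/5) → (-433/65, -59/65); (8/5, 14/5) → (-166/65, -128/65); (1, 7) → (-47/13, -79/13)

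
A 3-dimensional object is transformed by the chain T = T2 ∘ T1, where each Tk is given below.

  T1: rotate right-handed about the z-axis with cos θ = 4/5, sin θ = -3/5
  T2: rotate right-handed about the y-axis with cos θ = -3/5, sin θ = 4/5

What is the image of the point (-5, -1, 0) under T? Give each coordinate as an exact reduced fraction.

T1 rotate right-handed about the z-axis with cos θ = 4/5, sin θ = -3/5: (-5, -1, 0) → (-23/5, 11/5, 0)
T2 rotate right-handed about the y-axis with cos θ = -3/5, sin θ = 4/5: (-23/5, 11/5, 0) → (69/25, 11/5, 92/25)

T(p) = (69/25, 11/5, 92/25)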